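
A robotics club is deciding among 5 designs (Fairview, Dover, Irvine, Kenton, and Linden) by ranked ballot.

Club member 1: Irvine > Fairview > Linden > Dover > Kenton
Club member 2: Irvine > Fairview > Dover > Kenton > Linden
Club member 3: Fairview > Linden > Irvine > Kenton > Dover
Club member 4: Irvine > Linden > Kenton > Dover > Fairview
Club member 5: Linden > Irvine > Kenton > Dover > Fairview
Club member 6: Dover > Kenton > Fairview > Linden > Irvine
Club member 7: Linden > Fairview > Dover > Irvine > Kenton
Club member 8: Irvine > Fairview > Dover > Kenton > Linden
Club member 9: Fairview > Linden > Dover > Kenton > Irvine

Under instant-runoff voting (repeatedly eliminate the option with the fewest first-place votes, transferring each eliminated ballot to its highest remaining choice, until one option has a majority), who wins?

Round 1: Irvine 4, Fairview 2, Linden 2, Dover 1, Kenton 0. Kenton has the fewest and is eliminated.
Round 2: Irvine 4, Fairview 2, Linden 2, Dover 1. Dover has the fewest and is eliminated.
Round 3: Irvine 4, Fairview 3, Linden 2. Linden has the fewest and is eliminated.
Round 4: Irvine 5, Fairview 4. Irvine has a majority.

Irvine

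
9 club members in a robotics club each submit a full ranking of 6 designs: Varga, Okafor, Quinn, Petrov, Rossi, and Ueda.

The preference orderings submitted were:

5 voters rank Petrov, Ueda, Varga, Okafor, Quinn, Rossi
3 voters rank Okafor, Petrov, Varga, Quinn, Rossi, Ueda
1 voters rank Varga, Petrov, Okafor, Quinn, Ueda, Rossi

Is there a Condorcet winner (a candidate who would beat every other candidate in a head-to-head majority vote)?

Yes

Head-to-head results (9 voters total):
Varga vs Okafor: Varga wins 6–3.
Varga vs Quinn: Varga wins 9–0.
Varga vs Petrov: Petrov wins 8–1.
Varga vs Rossi: Varga wins 9–0.
Varga vs Ueda: Ueda wins 5–4.
Okafor vs Quinn: Okafor wins 9–0.
Okafor vs Petrov: Petrov wins 6–3.
Okafor vs Rossi: Okafor wins 9–0.
Okafor vs Ueda: Ueda wins 5–4.
Quinn vs Petrov: Petrov wins 9–0.
Quinn vs Rossi: Quinn wins 9–0.
Quinn vs Ueda: Ueda wins 5–4.
Petrov vs Rossi: Petrov wins 9–0.
Petrov vs Ueda: Petrov wins 9–0.
Rossi vs Ueda: Ueda wins 6–3.
Petrov beats each rival — Varga (8–1), Okafor (6–3), Quinn (9–0), Rossi (9–0), Ueda (9–0) — so Petrov is the Condorcet winner.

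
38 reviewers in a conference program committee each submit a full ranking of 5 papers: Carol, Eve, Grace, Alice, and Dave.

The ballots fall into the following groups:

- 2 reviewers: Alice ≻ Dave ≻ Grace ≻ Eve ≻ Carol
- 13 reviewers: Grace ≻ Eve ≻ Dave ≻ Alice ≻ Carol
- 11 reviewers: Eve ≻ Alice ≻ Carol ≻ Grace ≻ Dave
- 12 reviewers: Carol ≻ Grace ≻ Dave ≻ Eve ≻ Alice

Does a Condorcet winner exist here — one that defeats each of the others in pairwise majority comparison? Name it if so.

Head-to-head results (38 voters total):
Carol vs Eve: Eve wins 26–12.
Carol vs Grace: Carol wins 23–15.
Carol vs Alice: Alice wins 26–12.
Carol vs Dave: Carol wins 23–15.
Eve vs Grace: Grace wins 27–11.
Eve vs Alice: Eve wins 36–2.
Eve vs Dave: Eve wins 24–14.
Grace vs Alice: Grace wins 25–13.
Grace vs Dave: Grace wins 36–2.
Alice vs Dave: Dave wins 25–13.
No candidate beats all others: Carol beats Grace beats Eve beats Carol, a majority cycle.

No Condorcet winner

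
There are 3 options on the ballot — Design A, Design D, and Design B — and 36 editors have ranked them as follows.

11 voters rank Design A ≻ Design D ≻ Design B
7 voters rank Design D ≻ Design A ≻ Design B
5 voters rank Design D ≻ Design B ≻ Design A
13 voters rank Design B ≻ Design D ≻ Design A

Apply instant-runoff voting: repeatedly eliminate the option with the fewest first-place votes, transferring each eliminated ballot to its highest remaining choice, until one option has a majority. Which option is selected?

Design D

Round 1: Design B 13, Design D 12, Design A 11. Design A has the fewest and is eliminated.
Round 2: Design D 23, Design B 13. Design D has a majority.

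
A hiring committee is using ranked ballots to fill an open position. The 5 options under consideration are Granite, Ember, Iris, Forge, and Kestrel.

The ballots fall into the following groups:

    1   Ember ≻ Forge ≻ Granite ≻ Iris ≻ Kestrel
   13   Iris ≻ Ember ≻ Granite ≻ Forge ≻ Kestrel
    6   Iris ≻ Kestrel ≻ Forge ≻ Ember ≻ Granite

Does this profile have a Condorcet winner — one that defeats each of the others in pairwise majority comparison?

Yes

Head-to-head results (20 voters total):
Granite vs Ember: Ember wins 20–0.
Granite vs Iris: Iris wins 19–1.
Granite vs Forge: Granite wins 13–7.
Granite vs Kestrel: Granite wins 14–6.
Ember vs Iris: Iris wins 19–1.
Ember vs Forge: Ember wins 14–6.
Ember vs Kestrel: Ember wins 14–6.
Iris vs Forge: Iris wins 19–1.
Iris vs Kestrel: Iris wins 20–0.
Forge vs Kestrel: Forge wins 14–6.
Iris beats each rival — Granite (19–1), Ember (19–1), Forge (19–1), Kestrel (20–0) — so Iris is the Condorcet winner.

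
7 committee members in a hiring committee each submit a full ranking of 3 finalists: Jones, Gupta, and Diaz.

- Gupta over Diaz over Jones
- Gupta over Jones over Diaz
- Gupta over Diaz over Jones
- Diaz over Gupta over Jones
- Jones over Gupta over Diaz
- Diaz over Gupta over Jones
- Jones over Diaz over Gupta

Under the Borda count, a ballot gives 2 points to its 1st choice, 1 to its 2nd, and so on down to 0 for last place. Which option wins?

Gupta

Borda scores:
  Jones: 0 + 1 + 0 + 0 + 2 + 0 + 2 = 5
  Gupta: 2 + 2 + 2 + 1 + 1 + 1 + 0 = 9
  Diaz: 1 + 0 + 1 + 2 + 0 + 2 + 1 = 7
Gupta has the highest total.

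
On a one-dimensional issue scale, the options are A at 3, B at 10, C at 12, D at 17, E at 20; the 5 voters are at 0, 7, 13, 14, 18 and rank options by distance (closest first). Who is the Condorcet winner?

With single-peaked preferences on a line, the Condorcet winner is the candidate closest to the median voter.
The median voter (position 13) is closest to C at 12.
Check: C vs A — voters closer to C: 3 of 5.

C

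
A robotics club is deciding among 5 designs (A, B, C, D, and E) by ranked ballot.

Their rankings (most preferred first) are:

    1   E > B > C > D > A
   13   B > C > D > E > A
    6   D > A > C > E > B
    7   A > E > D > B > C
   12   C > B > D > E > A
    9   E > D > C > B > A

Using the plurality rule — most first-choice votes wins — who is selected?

B

First-place vote totals:
  A: 7
  B: 13
  C: 12
  D: 6
  E: 10
B has the most first-place votes.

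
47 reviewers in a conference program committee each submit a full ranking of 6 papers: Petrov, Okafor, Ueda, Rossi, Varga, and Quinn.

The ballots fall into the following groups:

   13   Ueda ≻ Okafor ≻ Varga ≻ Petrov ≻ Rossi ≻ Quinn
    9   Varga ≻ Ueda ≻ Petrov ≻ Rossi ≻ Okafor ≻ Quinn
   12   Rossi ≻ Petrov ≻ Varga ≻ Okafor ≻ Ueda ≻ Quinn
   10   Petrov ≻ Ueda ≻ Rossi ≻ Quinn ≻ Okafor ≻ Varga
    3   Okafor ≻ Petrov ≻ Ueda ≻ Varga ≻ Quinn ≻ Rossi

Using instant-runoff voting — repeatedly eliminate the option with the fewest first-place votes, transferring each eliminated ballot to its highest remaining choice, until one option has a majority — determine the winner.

Petrov

Round 1: Ueda 13, Rossi 12, Petrov 10, Varga 9, Okafor 3, Quinn 0. Quinn has the fewest and is eliminated.
Round 2: Ueda 13, Rossi 12, Petrov 10, Varga 9, Okafor 3. Okafor has the fewest and is eliminated.
Round 3: Petrov 13, Ueda 13, Rossi 12, Varga 9. Varga has the fewest and is eliminated.
Round 4: Ueda 22, Petrov 13, Rossi 12. Rossi has the fewest and is eliminated.
Round 5: Petrov 25, Ueda 22. Petrov has a majority.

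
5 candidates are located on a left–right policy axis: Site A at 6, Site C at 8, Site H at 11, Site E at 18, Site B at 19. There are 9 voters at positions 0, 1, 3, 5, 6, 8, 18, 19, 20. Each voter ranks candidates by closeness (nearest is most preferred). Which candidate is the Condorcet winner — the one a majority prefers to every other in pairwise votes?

With single-peaked preferences on a line, the Condorcet winner is the candidate closest to the median voter.
The median voter (position 6) is closest to Site A at 6.
Check: Site A vs Site B — voters closer to Site A: 6 of 9.

Site A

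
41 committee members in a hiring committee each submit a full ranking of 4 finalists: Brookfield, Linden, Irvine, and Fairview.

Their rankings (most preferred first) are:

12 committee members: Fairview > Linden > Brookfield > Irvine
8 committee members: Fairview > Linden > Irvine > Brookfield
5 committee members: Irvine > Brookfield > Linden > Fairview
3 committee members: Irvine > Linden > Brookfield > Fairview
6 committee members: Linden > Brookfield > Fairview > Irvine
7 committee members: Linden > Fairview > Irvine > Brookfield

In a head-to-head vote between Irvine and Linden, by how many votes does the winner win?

25

Ballots ranking Irvine above Linden: 5+3 = 8.
Ballots ranking Linden above Irvine: 12+8+6+7 = 33.
Linden wins 33–8, a margin of 25.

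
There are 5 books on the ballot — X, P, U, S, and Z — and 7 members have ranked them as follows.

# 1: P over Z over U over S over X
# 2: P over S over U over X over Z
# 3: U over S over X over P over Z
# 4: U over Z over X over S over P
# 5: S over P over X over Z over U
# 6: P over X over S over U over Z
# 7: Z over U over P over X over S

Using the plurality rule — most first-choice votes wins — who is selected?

P

First-place vote totals:
  X: 0
  P: 3
  U: 2
  S: 1
  Z: 1
P has the most first-place votes.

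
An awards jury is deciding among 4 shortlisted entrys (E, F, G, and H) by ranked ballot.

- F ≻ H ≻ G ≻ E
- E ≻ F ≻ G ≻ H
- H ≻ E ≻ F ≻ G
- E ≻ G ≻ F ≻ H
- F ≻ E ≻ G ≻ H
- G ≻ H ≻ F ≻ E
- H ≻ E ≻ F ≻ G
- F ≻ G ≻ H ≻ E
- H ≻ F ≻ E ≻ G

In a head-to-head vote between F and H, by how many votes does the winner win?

Ballots ranking F above H: 5.
Ballots ranking H above F: 4.
F wins 5–4, a margin of 1.

1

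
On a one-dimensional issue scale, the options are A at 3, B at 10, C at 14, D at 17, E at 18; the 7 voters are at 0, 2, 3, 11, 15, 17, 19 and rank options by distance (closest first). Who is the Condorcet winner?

B

With single-peaked preferences on a line, the Condorcet winner is the candidate closest to the median voter.
The median voter (position 11) is closest to B at 10.
Check: B vs E — voters closer to B: 4 of 7.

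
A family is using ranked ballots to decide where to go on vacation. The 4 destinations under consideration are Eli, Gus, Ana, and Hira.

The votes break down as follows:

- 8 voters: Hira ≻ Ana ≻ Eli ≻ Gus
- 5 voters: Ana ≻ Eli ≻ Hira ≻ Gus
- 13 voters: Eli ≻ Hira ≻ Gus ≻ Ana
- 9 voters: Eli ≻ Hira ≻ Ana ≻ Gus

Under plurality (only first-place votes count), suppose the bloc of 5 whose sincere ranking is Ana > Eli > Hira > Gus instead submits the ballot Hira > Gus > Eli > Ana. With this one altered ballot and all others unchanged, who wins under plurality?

Eli

First-place totals with the altered ballot: Eli 22, Gus 0, Ana 0, Hira 13.
The winner is unchanged: still Eli.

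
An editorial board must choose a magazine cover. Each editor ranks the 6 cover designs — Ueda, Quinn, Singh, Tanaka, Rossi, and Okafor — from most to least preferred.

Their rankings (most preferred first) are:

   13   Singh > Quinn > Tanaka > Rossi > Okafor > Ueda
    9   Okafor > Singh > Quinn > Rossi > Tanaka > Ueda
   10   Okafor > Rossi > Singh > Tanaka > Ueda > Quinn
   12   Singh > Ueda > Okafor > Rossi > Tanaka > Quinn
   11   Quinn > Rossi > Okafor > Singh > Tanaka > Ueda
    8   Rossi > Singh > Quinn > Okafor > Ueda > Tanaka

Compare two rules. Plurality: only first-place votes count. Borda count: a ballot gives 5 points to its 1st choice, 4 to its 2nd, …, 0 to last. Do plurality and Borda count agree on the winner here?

Yes

Plurality first-place counts: Ueda 0, Quinn 11, Singh 25, Tanaka 0, Rossi 8, Okafor 19 → Singh.
Borda totals: Ueda 66, Quinn 158, Singh 245, Tanaka 91, Rossi 192, Okafor 193 → Singh.
The two rules agree on Singh.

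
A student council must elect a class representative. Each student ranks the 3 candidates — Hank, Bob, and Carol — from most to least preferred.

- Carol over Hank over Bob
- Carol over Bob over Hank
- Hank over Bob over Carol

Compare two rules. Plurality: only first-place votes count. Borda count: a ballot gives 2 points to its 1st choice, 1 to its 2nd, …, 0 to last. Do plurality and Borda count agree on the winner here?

Plurality first-place counts: Hank 1, Bob 0, Carol 2 → Carol.
Borda totals: Hank 3, Bob 2, Carol 4 → Carol.
The two rules agree on Carol.

Yes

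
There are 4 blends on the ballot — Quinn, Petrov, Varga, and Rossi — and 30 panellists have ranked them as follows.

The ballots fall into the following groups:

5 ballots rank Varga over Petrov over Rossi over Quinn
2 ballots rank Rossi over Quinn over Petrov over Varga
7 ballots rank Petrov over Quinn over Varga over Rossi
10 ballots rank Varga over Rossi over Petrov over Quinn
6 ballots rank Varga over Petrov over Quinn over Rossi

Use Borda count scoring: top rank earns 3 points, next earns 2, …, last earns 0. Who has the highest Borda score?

Borda scores:
  Quinn: 5·0 + 2·2 + 7·2 + 10·0 + 6·1 = 24
  Petrov: 5·2 + 2·1 + 7·3 + 10·1 + 6·2 = 55
  Varga: 5·3 + 2·0 + 7·1 + 10·3 + 6·3 = 70
  Rossi: 5·1 + 2·3 + 7·0 + 10·2 + 6·0 = 31
Varga has the highest total.

Varga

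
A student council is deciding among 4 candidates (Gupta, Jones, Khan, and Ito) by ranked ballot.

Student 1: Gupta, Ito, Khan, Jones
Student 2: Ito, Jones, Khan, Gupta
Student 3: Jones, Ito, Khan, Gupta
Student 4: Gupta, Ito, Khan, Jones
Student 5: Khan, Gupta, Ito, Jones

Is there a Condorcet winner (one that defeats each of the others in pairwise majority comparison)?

Head-to-head results (5 voters total):
Gupta vs Jones: Gupta wins 3–2.
Gupta vs Khan: Khan wins 3–2.
Gupta vs Ito: Gupta wins 3–2.
Jones vs Khan: Khan wins 3–2.
Jones vs Ito: Ito wins 4–1.
Khan vs Ito: Ito wins 4–1.
No candidate beats all others: Gupta beats Ito beats Khan beats Gupta, a majority cycle.

No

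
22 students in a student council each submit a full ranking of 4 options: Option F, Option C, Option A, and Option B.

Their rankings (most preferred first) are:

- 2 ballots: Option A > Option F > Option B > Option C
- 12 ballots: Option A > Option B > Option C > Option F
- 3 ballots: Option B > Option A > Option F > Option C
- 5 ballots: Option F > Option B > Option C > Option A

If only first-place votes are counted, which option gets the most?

First-place vote totals:
  Option F: 5
  Option C: 0
  Option A: 14
  Option B: 3
Option A has the most first-place votes.

Option A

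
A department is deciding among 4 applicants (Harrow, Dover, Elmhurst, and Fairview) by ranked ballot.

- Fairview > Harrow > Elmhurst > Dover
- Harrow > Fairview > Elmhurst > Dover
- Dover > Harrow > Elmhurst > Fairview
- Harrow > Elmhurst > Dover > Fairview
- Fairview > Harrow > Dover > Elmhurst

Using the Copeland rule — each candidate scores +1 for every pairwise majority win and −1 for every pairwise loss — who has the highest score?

Pairwise results:
  Harrow vs Dover: Harrow wins 4–1.
  Harrow vs Elmhurst: Harrow wins 5–0.
  Harrow vs Fairview: Harrow wins 3–2.
  Dover vs Elmhurst: Elmhurst wins 3–2.
  Dover vs Fairview: Fairview wins 3–2.
  Elmhurst vs Fairview: Fairview wins 3–2.
Copeland scores (wins − losses):
  Harrow: 3 − 0 = 3
  Dover: 0 − 3 = -3
  Elmhurst: 1 − 2 = -1
  Fairview: 2 − 1 = 1
Harrow has the best Copeland score.

Harrow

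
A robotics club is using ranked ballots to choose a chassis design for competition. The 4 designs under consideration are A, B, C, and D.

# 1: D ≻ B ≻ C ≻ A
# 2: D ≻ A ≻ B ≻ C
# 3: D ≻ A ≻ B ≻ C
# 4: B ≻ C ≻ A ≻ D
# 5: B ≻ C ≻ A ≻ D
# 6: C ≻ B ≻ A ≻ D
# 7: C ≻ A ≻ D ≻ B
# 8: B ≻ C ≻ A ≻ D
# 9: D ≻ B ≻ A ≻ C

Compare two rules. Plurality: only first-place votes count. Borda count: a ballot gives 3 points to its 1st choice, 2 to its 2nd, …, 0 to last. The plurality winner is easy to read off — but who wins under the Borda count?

Plurality first-place counts: A 0, B 3, C 2, D 4 → D.
Borda totals: A 11, B 17, C 13, D 13 → B.

B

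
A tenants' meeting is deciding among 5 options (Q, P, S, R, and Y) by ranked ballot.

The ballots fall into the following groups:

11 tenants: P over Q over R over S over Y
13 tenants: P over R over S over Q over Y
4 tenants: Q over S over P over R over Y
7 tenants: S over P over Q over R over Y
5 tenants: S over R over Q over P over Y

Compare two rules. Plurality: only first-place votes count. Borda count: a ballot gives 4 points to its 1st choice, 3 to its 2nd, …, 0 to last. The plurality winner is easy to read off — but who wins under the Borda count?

Plurality first-place counts: Q 4, P 24, S 12, R 0, Y 0 → P.
Borda totals: Q 86, P 130, S 97, R 87, Y 0 → P.

P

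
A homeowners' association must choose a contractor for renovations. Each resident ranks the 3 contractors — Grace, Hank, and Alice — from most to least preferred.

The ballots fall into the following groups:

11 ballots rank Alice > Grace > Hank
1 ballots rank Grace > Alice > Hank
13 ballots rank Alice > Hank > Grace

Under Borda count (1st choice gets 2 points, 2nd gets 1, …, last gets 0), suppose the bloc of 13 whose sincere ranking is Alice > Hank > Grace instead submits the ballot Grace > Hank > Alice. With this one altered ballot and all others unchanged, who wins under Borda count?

Borda totals with the altered ballot: Grace 39, Hank 13, Alice 23.
The switch changes the winner from Alice to Grace.

Grace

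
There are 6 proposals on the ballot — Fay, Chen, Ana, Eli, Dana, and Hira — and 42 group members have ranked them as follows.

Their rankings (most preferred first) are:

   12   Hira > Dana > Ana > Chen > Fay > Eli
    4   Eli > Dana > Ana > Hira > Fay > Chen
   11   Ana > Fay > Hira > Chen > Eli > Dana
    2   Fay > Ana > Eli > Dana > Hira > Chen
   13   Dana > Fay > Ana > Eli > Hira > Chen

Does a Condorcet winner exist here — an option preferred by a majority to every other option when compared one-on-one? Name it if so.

There is no Condorcet winner

Head-to-head results (42 voters total):
Fay vs Chen: Fay wins 30–12.
Fay vs Ana: Ana wins 27–15.
Fay vs Eli: Fay wins 38–4.
Fay vs Dana: Dana wins 29–13.
Fay vs Hira: Fay wins 26–16.
Chen vs Ana: Ana wins 42–0.
Chen vs Eli: Chen wins 23–19.
Chen vs Dana: Dana wins 31–11.
Chen vs Hira: Hira wins 42–0.
Ana vs Eli: Ana wins 38–4.
Ana vs Dana: Dana wins 29–13.
Ana vs Hira: Ana wins 30–12.
Eli vs Dana: Dana wins 25–17.
Eli vs Hira: Hira wins 23–19.
Dana vs Hira: Hira wins 23–19.
No candidate beats all others: Fay beats Hira beats Dana beats Fay, a majority cycle.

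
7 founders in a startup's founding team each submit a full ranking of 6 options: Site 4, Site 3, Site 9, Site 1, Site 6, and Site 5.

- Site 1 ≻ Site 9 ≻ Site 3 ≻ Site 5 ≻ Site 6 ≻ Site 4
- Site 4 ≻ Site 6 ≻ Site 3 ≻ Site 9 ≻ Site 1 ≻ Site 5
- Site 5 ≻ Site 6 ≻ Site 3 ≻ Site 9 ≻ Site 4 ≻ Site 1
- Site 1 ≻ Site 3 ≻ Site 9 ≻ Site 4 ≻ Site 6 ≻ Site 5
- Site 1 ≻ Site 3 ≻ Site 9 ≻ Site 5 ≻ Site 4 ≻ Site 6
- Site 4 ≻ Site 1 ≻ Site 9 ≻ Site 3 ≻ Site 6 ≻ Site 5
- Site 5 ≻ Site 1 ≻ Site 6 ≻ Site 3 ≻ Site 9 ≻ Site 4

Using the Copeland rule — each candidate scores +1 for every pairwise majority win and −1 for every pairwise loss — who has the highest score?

Pairwise results:
  Site 4 vs Site 3: Site 3 wins 5–2.
  Site 4 vs Site 9: Site 9 wins 5–2.
  Site 4 vs Site 1: Site 1 wins 4–3.
  Site 4 vs Site 6: Site 4 wins 4–3.
  Site 4 vs Site 5: Site 5 wins 4–3.
  Site 3 vs Site 9: Site 3 wins 5–2.
  Site 3 vs Site 1: Site 1 wins 5–2.
  Site 3 vs Site 6: Site 3 wins 4–3.
  Site 3 vs Site 5: Site 3 wins 5–2.
  Site 9 vs Site 1: Site 1 wins 5–2.
  Site 9 vs Site 6: Site 9 wins 4–3.
  Site 9 vs Site 5: Site 9 wins 5–2.
  Site 1 vs Site 6: Site 1 wins 5–2.
  Site 1 vs Site 5: Site 1 wins 5–2.
  Site 6 vs Site 5: Site 5 wins 4–3.
Copeland scores (wins − losses):
  Site 4: 1 − 4 = -3
  Site 3: 4 − 1 = 3
  Site 9: 3 − 2 = 1
  Site 1: 5 − 0 = 5
  Site 6: 0 − 5 = -5
  Site 5: 2 − 3 = -1
Site 1 has the best Copeland score.

Site 1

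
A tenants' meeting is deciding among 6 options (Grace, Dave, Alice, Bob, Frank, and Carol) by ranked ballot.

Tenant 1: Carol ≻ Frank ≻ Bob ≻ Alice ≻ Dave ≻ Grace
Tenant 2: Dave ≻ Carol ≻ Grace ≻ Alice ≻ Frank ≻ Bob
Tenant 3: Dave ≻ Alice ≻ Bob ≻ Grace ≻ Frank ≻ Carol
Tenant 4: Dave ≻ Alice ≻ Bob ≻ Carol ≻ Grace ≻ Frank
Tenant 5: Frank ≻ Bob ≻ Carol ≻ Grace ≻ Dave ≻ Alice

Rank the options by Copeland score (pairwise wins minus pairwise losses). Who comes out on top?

Pairwise results:
  Grace vs Dave: Dave wins 4–1.
  Grace vs Alice: Alice wins 3–2.
  Grace vs Bob: Bob wins 4–1.
  Grace vs Frank: Grace wins 3–2.
  Grace vs Carol: Carol wins 4–1.
  Dave vs Alice: Dave wins 4–1.
  Dave vs Bob: Dave wins 3–2.
  Dave vs Frank: Dave wins 3–2.
  Dave vs Carol: Dave wins 3–2.
  Alice vs Bob: Alice wins 3–2.
  Alice vs Frank: Alice wins 3–2.
  Alice vs Carol: Carol wins 3–2.
  Bob vs Frank: Frank wins 3–2.
  Bob vs Carol: Bob wins 3–2.
  Frank vs Carol: Carol wins 3–2.
Copeland scores (wins − losses):
  Grace: 1 − 4 = -3
  Dave: 5 − 0 = 5
  Alice: 3 − 2 = 1
  Bob: 2 − 3 = -1
  Frank: 1 − 4 = -3
  Carol: 3 − 2 = 1
Dave has the best Copeland score.

Dave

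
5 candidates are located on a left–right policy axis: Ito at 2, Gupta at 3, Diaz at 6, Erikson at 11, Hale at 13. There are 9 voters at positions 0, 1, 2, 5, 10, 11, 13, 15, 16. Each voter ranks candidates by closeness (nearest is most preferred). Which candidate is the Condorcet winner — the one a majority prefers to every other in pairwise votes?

With single-peaked preferences on a line, the Condorcet winner is the candidate closest to the median voter.
The median voter (position 10) is closest to Erikson at 11.
Check: Erikson vs Diaz — voters closer to Erikson: 5 of 9.

Erikson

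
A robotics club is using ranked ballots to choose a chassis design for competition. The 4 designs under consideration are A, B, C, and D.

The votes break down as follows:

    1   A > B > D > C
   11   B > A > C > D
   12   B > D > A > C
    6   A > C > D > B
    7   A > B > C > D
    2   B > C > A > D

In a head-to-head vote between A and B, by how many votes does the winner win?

11

Ballots ranking A above B: 1+6+7 = 14.
Ballots ranking B above A: 11+12+2 = 25.
B wins 25–14, a margin of 11.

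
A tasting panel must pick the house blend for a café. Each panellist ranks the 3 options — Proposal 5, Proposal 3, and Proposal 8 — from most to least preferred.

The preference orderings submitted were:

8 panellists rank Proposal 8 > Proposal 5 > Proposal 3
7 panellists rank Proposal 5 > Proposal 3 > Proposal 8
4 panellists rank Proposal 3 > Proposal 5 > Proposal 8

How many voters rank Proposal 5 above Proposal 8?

11

Ballots ranking Proposal 5 above Proposal 8: 7+4 = 11.
Ballots ranking Proposal 8 above Proposal 5: 8.
So 11 of 19 voters prefer Proposal 5 to Proposal 8.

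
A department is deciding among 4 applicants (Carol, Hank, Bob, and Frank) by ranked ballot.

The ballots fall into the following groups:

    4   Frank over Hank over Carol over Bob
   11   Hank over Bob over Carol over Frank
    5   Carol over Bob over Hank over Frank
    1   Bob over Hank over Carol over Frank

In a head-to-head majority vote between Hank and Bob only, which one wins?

Ballots ranking Hank above Bob: 4+11 = 15.
Ballots ranking Bob above Hank: 5+1 = 6.
Hank wins the head-to-head, 15–6.

Hank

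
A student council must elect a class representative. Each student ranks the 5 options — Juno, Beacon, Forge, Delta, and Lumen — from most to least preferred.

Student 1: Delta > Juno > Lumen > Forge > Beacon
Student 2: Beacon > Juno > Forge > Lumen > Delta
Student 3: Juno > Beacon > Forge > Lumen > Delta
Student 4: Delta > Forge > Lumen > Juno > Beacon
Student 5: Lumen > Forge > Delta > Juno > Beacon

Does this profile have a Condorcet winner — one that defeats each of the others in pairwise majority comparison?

Head-to-head results (5 voters total):
Juno vs Beacon: Juno wins 4–1.
Juno vs Forge: Juno wins 3–2.
Juno vs Delta: Delta wins 3–2.
Juno vs Lumen: Juno wins 3–2.
Beacon vs Forge: Forge wins 3–2.
Beacon vs Delta: Delta wins 3–2.
Beacon vs Lumen: Lumen wins 3–2.
Forge vs Delta: Forge wins 3–2.
Forge vs Lumen: Forge wins 3–2.
Delta vs Lumen: Lumen wins 3–2.
No candidate beats all others: Juno beats Forge beats Delta beats Juno, a majority cycle.

No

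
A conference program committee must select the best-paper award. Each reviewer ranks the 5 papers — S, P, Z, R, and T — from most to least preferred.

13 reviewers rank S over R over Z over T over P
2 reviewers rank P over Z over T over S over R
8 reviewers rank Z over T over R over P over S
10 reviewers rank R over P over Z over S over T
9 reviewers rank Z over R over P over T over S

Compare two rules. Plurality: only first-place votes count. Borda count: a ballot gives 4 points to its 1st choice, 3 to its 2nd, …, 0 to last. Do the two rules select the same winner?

No

Plurality first-place counts: S 13, P 2, Z 17, R 10, T 0 → Z.
Borda totals: S 64, P 64, Z 120, R 122, T 50 → R.
The two rules disagree: plurality picks Z, Borda picks R.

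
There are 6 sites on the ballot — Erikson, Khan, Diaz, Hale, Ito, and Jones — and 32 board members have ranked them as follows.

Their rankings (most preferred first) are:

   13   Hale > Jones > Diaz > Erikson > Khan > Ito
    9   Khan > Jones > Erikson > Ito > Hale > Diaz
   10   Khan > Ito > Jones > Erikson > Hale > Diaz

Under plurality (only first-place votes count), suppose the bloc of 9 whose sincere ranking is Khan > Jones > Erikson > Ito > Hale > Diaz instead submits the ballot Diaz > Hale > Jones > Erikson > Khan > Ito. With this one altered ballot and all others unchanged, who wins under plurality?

Hale

First-place totals with the altered ballot: Erikson 0, Khan 10, Diaz 9, Hale 13, Ito 0, Jones 0.
The switch changes the winner from Khan to Hale.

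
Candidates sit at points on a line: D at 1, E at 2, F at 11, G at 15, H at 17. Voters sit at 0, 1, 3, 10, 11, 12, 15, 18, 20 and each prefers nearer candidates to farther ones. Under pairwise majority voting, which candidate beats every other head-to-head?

With single-peaked preferences on a line, the Condorcet winner is the candidate closest to the median voter.
The median voter (position 11) is closest to F at 11.
Check: F vs G — voters closer to F: 6 of 9.

F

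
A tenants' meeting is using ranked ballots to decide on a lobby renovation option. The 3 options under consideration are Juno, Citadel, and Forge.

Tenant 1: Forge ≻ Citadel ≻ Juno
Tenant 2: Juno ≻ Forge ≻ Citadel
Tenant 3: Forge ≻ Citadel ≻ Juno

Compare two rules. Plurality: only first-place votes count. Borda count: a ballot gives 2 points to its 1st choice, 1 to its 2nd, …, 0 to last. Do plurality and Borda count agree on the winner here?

Yes

Plurality first-place counts: Juno 1, Citadel 0, Forge 2 → Forge.
Borda totals: Juno 2, Citadel 2, Forge 5 → Forge.
The two rules agree on Forge.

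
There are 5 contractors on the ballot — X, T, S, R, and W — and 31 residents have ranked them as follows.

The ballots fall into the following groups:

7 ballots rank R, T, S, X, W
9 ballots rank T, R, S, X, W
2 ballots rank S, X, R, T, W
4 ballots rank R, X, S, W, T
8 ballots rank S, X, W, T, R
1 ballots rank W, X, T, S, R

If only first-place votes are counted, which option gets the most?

First-place vote totals:
  X: 0
  T: 9
  S: 10
  R: 11
  W: 1
R has the most first-place votes.

R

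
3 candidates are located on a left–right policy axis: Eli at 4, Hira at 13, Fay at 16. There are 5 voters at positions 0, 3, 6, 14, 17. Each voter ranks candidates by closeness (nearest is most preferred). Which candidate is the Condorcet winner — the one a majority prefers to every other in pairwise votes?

Eli

With single-peaked preferences on a line, the Condorcet winner is the candidate closest to the median voter.
The median voter (position 6) is closest to Eli at 4.
Check: Eli vs Fay — voters closer to Eli: 3 of 5.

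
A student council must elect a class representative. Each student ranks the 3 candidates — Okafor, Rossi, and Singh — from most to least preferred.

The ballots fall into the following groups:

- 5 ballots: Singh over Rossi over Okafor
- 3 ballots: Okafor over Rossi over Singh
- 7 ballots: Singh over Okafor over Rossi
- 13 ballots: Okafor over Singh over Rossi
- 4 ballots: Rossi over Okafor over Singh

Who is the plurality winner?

Okafor

First-place vote totals:
  Okafor: 16
  Rossi: 4
  Singh: 12
Okafor has the most first-place votes.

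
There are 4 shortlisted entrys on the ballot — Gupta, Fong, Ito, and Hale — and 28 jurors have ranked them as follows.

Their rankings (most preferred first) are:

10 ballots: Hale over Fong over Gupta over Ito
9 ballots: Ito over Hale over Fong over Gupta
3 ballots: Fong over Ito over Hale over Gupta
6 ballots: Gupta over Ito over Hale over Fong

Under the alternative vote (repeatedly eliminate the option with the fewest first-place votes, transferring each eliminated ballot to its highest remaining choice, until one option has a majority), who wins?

Ito

Round 1: Hale 10, Ito 9, Gupta 6, Fong 3. Fong has the fewest and is eliminated.
Round 2: Ito 12, Hale 10, Gupta 6. Gupta has the fewest and is eliminated.
Round 3: Ito 18, Hale 10. Ito has a majority.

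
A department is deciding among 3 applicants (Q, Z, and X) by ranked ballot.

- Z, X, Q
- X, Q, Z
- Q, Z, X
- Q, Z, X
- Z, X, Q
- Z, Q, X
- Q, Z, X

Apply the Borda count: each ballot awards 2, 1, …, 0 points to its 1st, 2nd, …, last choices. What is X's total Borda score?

4

Borda scores:
  Q: 0 + 1 + 2 + 2 + 0 + 1 + 2 = 8
  Z: 2 + 0 + 1 + 1 + 2 + 2 + 1 = 9
  X: 1 + 2 + 0 + 0 + 1 + 0 + 0 = 4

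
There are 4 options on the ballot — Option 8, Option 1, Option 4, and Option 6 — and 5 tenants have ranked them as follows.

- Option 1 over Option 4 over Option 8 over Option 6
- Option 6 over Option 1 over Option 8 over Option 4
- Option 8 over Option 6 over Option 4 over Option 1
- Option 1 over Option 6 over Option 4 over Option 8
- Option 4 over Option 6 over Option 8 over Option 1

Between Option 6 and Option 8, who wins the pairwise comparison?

Option 6

Ballots ranking Option 6 above Option 8: 3.
Ballots ranking Option 8 above Option 6: 2.
Option 6 wins the head-to-head, 3–2.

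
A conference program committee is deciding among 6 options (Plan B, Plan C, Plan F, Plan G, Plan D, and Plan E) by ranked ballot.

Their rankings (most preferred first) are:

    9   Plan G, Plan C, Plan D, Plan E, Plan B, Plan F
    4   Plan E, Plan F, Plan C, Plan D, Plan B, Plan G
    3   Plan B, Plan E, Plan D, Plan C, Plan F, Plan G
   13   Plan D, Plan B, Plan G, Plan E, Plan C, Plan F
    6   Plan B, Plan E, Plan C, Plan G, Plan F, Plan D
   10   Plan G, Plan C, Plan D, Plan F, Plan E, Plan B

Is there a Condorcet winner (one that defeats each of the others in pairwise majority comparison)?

Head-to-head results (45 voters total):
Plan B vs Plan C: Plan C wins 23–22.
Plan B vs Plan F: Plan B wins 31–14.
Plan B vs Plan G: Plan B wins 26–19.
Plan B vs Plan D: Plan D wins 36–9.
Plan B vs Plan E: Plan E wins 23–22.
Plan C vs Plan F: Plan C wins 41–4.
Plan C vs Plan G: Plan G wins 32–13.
Plan C vs Plan D: Plan C wins 29–16.
Plan C vs Plan E: Plan E wins 26–19.
Plan F vs Plan G: Plan G wins 38–7.
Plan F vs Plan D: Plan D wins 35–10.
Plan F vs Plan E: Plan E wins 35–10.
Plan G vs Plan D: Plan G wins 25–20.
Plan G vs Plan E: Plan G wins 32–13.
Plan D vs Plan E: Plan D wins 32–13.
No candidate beats all others: Plan B beats Plan G beats Plan C beats Plan B, a majority cycle.

No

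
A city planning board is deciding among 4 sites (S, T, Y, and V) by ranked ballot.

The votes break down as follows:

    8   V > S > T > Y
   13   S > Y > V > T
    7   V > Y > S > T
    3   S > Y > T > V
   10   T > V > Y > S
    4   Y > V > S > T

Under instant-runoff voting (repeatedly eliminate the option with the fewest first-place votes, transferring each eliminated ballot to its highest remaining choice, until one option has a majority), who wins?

V

Round 1: S 16, V 15, T 10, Y 4. Y has the fewest and is eliminated.
Round 2: V 19, S 16, T 10. T has the fewest and is eliminated.
Round 3: V 29, S 16. V has a majority.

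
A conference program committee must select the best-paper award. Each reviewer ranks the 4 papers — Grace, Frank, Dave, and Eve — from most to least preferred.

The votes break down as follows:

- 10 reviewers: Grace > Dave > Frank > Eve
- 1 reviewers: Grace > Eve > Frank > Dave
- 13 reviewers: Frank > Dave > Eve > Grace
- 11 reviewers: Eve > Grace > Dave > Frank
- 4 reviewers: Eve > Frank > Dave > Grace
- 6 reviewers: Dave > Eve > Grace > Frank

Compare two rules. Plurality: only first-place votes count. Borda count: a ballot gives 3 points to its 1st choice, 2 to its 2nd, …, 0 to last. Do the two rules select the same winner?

Plurality first-place counts: Grace 11, Frank 13, Dave 6, Eve 15 → Eve.
Borda totals: Grace 61, Frank 58, Dave 79, Eve 72 → Dave.
The two rules disagree: plurality picks Eve, Borda picks Dave.

No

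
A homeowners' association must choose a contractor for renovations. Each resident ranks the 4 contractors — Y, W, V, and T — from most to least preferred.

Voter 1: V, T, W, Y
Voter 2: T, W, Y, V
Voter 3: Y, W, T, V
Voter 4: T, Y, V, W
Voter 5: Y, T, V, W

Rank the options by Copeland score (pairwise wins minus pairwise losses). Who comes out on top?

Pairwise results:
  Y vs W: Y wins 3–2.
  Y vs V: Y wins 4–1.
  Y vs T: T wins 3–2.
  W vs V: V wins 3–2.
  W vs T: T wins 4–1.
  V vs T: T wins 4–1.
Copeland scores (wins − losses):
  Y: 2 − 1 = 1
  W: 0 − 3 = -3
  V: 1 − 2 = -1
  T: 3 − 0 = 3
T has the best Copeland score.

T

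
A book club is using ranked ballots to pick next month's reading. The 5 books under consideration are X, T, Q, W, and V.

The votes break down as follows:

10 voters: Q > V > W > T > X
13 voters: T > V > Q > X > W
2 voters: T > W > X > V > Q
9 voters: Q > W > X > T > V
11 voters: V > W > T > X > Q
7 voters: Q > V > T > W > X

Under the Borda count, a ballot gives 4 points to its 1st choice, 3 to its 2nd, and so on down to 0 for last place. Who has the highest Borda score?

V

Borda scores:
  X: 10·0 + 13·1 + 2·2 + 9·2 + 11·1 + 7·0 = 46
  T: 10·1 + 13·4 + 2·4 + 9·1 + 11·2 + 7·2 = 115
  Q: 10·4 + 13·2 + 2·0 + 9·4 + 11·0 + 7·4 = 130
  W: 10·2 + 13·0 + 2·3 + 9·3 + 11·3 + 7·1 = 93
  V: 10·3 + 13·3 + 2·1 + 9·0 + 11·4 + 7·3 = 136
V has the highest total.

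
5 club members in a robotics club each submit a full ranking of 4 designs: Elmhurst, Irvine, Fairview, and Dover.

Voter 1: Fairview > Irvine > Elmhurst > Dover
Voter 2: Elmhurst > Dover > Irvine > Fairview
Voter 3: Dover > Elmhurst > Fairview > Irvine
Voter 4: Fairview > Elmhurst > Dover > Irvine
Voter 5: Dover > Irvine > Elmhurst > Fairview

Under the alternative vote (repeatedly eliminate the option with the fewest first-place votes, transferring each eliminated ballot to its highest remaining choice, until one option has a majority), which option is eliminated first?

Irvine

Round 1: Fairview 2, Dover 2, Elmhurst 1, Irvine 0. Irvine has the fewest and is eliminated.
Round 2: Fairview 2, Dover 2, Elmhurst 1. Elmhurst has the fewest and is eliminated.
Round 3: Dover 3, Fairview 2. Dover has a majority.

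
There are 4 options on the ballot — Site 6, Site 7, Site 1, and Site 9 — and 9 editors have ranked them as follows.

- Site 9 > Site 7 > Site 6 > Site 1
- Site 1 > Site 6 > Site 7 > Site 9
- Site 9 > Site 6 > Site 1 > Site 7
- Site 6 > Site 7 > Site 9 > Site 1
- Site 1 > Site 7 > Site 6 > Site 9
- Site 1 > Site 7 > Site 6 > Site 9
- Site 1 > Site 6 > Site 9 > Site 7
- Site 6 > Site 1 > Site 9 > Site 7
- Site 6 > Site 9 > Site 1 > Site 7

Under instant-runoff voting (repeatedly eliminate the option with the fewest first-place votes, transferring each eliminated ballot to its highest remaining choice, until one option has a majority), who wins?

Round 1: Site 1 4, Site 6 3, Site 9 2, Site 7 0. Site 7 has the fewest and is eliminated.
Round 2: Site 1 4, Site 6 3, Site 9 2. Site 9 has the fewest and is eliminated.
Round 3: Site 6 5, Site 1 4. Site 6 has a majority.

Site 6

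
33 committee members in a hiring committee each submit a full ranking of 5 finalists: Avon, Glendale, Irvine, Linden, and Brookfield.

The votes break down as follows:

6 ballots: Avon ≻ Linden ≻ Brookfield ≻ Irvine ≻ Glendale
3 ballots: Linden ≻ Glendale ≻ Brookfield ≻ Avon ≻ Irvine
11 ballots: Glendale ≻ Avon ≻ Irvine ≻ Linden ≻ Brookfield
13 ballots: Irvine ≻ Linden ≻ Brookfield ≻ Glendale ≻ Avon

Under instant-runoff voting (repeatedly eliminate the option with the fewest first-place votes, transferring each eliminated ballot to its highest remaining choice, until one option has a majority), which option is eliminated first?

Round 1: Irvine 13, Glendale 11, Avon 6, Linden 3, Brookfield 0. Brookfield has the fewest and is eliminated.
Round 2: Irvine 13, Glendale 11, Avon 6, Linden 3. Linden has the fewest and is eliminated.
Round 3: Glendale 14, Irvine 13, Avon 6. Avon has the fewest and is eliminated.
Round 4: Irvine 19, Glendale 14. Irvine has a majority.

Brookfield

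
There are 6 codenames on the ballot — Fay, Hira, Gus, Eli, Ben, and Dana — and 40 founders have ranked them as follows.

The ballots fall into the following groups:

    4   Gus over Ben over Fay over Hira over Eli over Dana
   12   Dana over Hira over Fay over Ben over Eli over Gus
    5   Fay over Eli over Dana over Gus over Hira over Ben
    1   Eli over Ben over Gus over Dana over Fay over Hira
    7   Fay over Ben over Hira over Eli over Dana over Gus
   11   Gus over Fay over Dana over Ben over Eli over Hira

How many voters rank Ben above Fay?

Ballots ranking Ben above Fay: 4+1 = 5.
Ballots ranking Fay above Ben: 12+5+7+11 = 35.
So 5 of 40 voters prefer Ben to Fay.

5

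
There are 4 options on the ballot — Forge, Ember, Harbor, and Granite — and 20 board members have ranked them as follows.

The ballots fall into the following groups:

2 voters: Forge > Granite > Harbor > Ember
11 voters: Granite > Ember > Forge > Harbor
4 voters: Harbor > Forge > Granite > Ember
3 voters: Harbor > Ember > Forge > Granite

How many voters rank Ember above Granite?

Ballots ranking Ember above Granite: 3.
Ballots ranking Granite above Ember: 2+11+4 = 17.
So 3 of 20 voters prefer Ember to Granite.

3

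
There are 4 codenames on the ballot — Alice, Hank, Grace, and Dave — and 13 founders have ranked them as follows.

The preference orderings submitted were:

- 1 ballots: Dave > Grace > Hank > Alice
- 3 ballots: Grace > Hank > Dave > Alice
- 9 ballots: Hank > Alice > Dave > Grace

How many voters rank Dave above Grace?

Ballots ranking Dave above Grace: 1+9 = 10.
Ballots ranking Grace above Dave: 3.
So 10 of 13 voters prefer Dave to Grace.

10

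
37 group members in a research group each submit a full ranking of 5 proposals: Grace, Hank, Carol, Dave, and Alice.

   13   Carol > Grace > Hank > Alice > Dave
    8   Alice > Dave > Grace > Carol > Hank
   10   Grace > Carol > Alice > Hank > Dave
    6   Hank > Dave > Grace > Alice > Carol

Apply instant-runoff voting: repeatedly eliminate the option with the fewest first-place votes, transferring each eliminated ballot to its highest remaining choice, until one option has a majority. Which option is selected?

Round 1: Carol 13, Grace 10, Alice 8, Hank 6, Dave 0. Dave has the fewest and is eliminated.
Round 2: Carol 13, Grace 10, Alice 8, Hank 6. Hank has the fewest and is eliminated.
Round 3: Grace 16, Carol 13, Alice 8. Alice has the fewest and is eliminated.
Round 4: Grace 24, Carol 13. Grace has a majority.

Grace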